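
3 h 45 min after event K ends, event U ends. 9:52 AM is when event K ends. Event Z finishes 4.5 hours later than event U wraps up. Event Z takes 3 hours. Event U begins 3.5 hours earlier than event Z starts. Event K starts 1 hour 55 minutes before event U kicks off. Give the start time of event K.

Event U ends at 9:52 AM + 225 min = 1:37 PM.
Event Z ends at 1:37 PM + 270 min = 6:07 PM.
Event Z starts at 6:07 PM − 180 min = 3:07 PM.
Event U starts at 3:07 PM − 210 min = 11:37 AM.
Event K starts at 11:37 AM − 115 min = 9:42 AM.

9:42 AM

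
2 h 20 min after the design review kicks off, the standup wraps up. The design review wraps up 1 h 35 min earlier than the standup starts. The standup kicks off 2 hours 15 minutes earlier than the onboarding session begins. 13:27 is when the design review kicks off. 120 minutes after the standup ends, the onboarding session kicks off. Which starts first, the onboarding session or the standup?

The standup ends at 13:27 + 140 min = 15:47.
The onboarding session starts at 15:47 + 120 min = 17:47.
The standup starts at 17:47 − 135 min = 15:32.
The onboarding session starts at 17:47 and the standup starts at 15:32, so the standup is first.

the standup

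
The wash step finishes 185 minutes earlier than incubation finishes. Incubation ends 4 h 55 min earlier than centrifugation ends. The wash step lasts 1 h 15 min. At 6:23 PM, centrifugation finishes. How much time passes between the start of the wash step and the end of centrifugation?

555 minutes

Incubation ends at 6:23 PM − 295 min = 1:28 PM.
The wash step ends at 1:28 PM − 185 min = 10:23 AM.
The wash step starts at 10:23 AM − 75 min = 9:08 AM.
From 9:08 AM to 6:23 PM is 555 minutes.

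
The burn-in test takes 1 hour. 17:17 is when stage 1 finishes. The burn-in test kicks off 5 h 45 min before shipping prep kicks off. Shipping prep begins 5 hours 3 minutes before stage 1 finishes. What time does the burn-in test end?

07:29

Shipping prep starts at 17:17 − 303 min = 12:14.
The burn-in test starts at 12:14 − 345 min = 06:29.
The burn-in test ends at 06:29 + 60 min = 07:29.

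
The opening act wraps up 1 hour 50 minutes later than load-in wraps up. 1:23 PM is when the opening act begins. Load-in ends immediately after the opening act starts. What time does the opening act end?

Load-in ends at 1:23 PM.
The opening act ends at 1:23 PM + 110 min = 3:13 PM.

3:13 PM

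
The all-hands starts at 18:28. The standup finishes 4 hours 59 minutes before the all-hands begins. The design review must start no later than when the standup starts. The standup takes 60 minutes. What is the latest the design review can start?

12:29

The standup ends at 18:28 − 299 min = 13:29.
The standup starts at 13:29 − 60 min = 12:29.
The design review is bounded by the standup, so the latest it can start is 12:29.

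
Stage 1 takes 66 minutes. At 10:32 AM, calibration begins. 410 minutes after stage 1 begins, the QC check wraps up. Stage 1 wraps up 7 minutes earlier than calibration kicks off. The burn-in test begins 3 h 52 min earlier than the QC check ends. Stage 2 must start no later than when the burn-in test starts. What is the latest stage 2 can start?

12:17 PM

Stage 1 ends at 10:32 AM − 7 min = 10:25 AM.
Stage 1 starts at 10:25 AM − 66 min = 9:19 AM.
The QC check ends at 9:19 AM + 410 min = 4:09 PM.
The burn-in test starts at 4:09 PM − 232 min = 12:17 PM.
Stage 2 is bounded by the burn-in test, so the latest it can start is 12:17 PM.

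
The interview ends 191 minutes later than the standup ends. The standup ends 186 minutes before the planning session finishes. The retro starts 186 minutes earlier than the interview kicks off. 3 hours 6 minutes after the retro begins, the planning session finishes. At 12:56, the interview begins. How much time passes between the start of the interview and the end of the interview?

5 minutes

The retro starts at 12:56 − 186 min = 09:50.
The planning session ends at 09:50 + 186 min = 12:56.
The standup ends at 12:56 − 186 min = 09:50.
The interview ends at 09:50 + 191 min = 13:01.
From 12:56 to 13:01 is 5 minutes.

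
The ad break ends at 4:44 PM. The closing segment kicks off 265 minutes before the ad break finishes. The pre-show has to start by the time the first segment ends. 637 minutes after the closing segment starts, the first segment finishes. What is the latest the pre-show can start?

10:56 PM

The closing segment starts at 4:44 PM − 265 min = 12:19 PM.
The first segment ends at 12:19 PM + 637 min = 10:56 PM.
The pre-show is bounded by the first segment, so the latest it can start is 10:56 PM.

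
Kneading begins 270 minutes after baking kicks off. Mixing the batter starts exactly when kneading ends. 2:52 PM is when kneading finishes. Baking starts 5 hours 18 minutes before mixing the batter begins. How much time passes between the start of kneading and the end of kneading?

48 minutes

Mixing the batter starts at 2:52 PM.
Baking starts at 2:52 PM − 318 min = 9:34 AM.
Kneading starts at 9:34 AM + 270 min = 2:04 PM.
From 2:04 PM to 2:52 PM is 48 minutes.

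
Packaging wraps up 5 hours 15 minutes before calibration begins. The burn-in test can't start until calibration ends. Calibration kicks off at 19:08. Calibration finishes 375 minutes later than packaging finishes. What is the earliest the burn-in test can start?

Packaging ends at 19:08 − 315 min = 13:53.
Calibration ends at 13:53 + 375 min = 20:08.
The burn-in test is bounded by calibration, so the earliest it can start is 20:08.

20:08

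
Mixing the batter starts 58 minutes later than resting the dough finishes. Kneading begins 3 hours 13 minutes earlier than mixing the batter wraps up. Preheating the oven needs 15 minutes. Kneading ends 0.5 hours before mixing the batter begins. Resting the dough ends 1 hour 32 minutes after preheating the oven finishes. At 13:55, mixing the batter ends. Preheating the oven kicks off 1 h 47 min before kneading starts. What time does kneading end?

11:10

Kneading starts at 13:55 − 193 min = 10:42.
Preheating the oven starts at 10:42 − 107 min = 08:55.
Preheating the oven ends at 08:55 + 15 min = 09:10.
Resting the dough ends at 09:10 + 92 min = 10:42.
Mixing the batter starts at 10:42 + 58 min = 11:40.
Kneading ends at 11:40 − 30 min = 11:10.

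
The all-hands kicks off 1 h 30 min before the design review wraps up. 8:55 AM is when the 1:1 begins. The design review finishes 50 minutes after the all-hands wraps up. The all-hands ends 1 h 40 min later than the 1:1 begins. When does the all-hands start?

9:55 AM

The all-hands ends at 8:55 AM + 100 min = 10:35 AM.
The design review ends at 10:35 AM + 50 min = 11:25 AM.
The all-hands starts at 11:25 AM − 90 min = 9:55 AM.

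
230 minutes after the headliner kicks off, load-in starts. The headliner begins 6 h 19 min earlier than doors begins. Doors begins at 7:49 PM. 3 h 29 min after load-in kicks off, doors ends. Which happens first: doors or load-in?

load-in

The headliner starts at 7:49 PM − 379 min = 1:30 PM.
Load-in starts at 1:30 PM + 230 min = 5:20 PM.
Doors starts at 7:49 PM and load-in starts at 5:20 PM, so load-in is first.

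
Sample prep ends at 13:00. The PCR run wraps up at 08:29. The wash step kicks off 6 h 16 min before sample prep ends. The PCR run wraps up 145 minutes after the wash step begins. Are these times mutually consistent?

The wash step starts at 13:00 − 376 min = 06:44.
The PCR run ends at 06:44 + 145 min = 09:09.
But the PCR run is also said to end at 08:29 — a 40-minute conflict.

No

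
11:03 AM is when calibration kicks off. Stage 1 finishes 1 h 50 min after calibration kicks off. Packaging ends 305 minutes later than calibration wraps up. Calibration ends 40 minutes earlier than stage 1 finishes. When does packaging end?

Stage 1 ends at 11:03 AM + 110 min = 12:53 PM.
Calibration ends at 12:53 PM − 40 min = 12:13 PM.
Packaging ends at 12:13 PM + 305 min = 5:18 PM.

5:18 PM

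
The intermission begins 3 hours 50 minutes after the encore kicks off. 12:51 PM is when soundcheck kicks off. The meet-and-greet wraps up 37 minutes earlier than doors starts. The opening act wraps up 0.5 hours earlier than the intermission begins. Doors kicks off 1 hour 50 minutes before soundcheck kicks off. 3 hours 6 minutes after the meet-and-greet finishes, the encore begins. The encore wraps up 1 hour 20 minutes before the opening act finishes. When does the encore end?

Doors starts at 12:51 PM − 110 min = 11:01 AM.
The meet-and-greet ends at 11:01 AM − 37 min = 10:24 AM.
The encore starts at 10:24 AM + 186 min = 1:30 PM.
The intermission starts at 1:30 PM + 230 min = 5:20 PM.
The opening act ends at 5:20 PM − 30 min = 4:50 PM.
The encore ends at 4:50 PM − 80 min = 3:30 PM.

3:30 PM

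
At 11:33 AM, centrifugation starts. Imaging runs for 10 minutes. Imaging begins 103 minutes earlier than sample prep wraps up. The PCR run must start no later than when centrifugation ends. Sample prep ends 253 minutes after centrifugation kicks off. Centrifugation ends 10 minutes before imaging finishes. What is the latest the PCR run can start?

Sample prep ends at 11:33 AM + 253 min = 3:46 PM.
Imaging starts at 3:46 PM − 103 min = 2:03 PM.
Imaging ends at 2:03 PM + 10 min = 2:13 PM.
Centrifugation ends at 2:13 PM − 10 min = 2:03 PM.
The PCR run is bounded by centrifugation, so the latest it can start is 2:03 PM.

2:03 PM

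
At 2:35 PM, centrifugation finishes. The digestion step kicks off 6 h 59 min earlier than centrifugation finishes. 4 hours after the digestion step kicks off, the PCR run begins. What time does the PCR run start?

11:36 AM

The digestion step starts at 2:35 PM − 419 min = 7:36 AM.
The PCR run starts at 7:36 AM + 240 min = 11:36 AM.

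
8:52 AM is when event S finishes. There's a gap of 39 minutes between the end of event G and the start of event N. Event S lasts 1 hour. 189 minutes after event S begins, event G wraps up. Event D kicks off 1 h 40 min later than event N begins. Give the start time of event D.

1:20 PM

Event S starts at 8:52 AM − 60 min = 7:52 AM.
Event G ends at 7:52 AM + 189 min = 11:01 AM.
Event N starts at 11:01 AM + 39 min = 11:40 AM.
Event D starts at 11:40 AM + 100 min = 1:20 PM.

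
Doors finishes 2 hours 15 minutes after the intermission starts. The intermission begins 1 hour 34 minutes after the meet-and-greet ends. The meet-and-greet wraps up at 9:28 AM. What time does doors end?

1:17 PM

The intermission starts at 9:28 AM + 94 min = 11:02 AM.
Doors ends at 11:02 AM + 135 min = 1:17 PM.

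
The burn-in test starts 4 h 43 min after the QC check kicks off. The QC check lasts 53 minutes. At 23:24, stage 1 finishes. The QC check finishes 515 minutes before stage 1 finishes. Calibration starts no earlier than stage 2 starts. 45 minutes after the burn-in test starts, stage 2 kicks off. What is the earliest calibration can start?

19:24

The QC check ends at 23:24 − 515 min = 14:49.
The QC check starts at 14:49 − 53 min = 13:56.
The burn-in test starts at 13:56 + 283 min = 18:39.
Stage 2 starts at 18:39 + 45 min = 19:24.
Calibration is bounded by stage 2, so the earliest it can start is 19:24.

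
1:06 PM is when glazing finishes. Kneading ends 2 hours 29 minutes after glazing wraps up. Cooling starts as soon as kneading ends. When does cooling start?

3:35 PM

Kneading ends at 1:06 PM + 149 min = 3:35 PM.
So cooling starts at 3:35 PM.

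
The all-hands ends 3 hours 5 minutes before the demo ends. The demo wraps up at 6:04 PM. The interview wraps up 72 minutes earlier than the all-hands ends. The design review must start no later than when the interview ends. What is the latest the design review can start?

The all-hands ends at 6:04 PM − 185 min = 2:59 PM.
The interview ends at 2:59 PM − 72 min = 1:47 PM.
The design review is bounded by the interview, so the latest it can start is 1:47 PM.

1:47 PM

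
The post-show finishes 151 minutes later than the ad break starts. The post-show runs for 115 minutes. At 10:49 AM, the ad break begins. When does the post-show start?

11:25 AM

The post-show ends at 10:49 AM + 151 min = 1:20 PM.
The post-show starts at 1:20 PM − 115 min = 11:25 AM.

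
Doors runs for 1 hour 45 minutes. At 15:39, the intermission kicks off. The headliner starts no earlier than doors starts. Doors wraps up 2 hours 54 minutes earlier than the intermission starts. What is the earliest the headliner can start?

11:00

Doors ends at 15:39 − 174 min = 12:45.
Doors starts at 12:45 − 105 min = 11:00.
The headliner is bounded by doors, so the earliest it can start is 11:00.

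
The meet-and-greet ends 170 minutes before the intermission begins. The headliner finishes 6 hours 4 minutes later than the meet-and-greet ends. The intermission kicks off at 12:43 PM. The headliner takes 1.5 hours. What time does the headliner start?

The meet-and-greet ends at 12:43 PM − 170 min = 9:53 AM.
The headliner ends at 9:53 AM + 364 min = 3:57 PM.
The headliner starts at 3:57 PM − 90 min = 2:27 PM.

2:27 PM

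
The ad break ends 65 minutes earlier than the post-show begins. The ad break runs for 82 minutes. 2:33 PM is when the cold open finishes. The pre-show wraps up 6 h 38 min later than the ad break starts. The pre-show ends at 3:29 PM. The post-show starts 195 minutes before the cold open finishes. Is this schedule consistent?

Yes

The post-show starts at 2:33 PM − 195 min = 11:18 AM.
The ad break ends at 11:18 AM − 65 min = 10:13 AM.
The ad break starts at 10:13 AM − 82 min = 8:51 AM.
The pre-show ends at 8:51 AM + 398 min = 3:29 PM.
That matches the stated 3:29 PM, so the schedule is consistent.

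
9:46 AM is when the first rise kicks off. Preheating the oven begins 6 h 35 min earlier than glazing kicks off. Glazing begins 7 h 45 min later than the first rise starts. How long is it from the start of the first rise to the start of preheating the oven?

Glazing starts at 9:46 AM + 465 min = 5:31 PM.
Preheating the oven starts at 5:31 PM − 395 min = 10:56 AM.
From 9:46 AM to 10:56 AM is 70 minutes.

70 minutes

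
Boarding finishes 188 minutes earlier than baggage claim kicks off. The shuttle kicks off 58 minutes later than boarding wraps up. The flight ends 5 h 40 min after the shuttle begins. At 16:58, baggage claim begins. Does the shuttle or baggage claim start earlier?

Boarding ends at 16:58 − 188 min = 13:50.
The shuttle starts at 13:50 + 58 min = 14:48.
The shuttle starts at 14:48 and baggage claim starts at 16:58, so the shuttle is first.

the shuttle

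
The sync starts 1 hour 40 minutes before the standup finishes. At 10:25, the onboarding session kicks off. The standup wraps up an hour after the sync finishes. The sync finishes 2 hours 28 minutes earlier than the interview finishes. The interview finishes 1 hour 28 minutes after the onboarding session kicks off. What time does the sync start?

08:45

The interview ends at 10:25 + 88 min = 11:53.
The sync ends at 11:53 − 148 min = 09:25.
The standup ends at 09:25 + 60 min = 10:25.
The sync starts at 10:25 − 100 min = 08:45.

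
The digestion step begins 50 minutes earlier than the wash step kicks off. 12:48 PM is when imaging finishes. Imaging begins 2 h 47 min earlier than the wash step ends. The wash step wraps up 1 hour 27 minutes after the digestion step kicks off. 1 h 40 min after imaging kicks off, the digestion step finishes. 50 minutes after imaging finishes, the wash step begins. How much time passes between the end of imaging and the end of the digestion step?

The wash step starts at 12:48 PM + 50 min = 1:38 PM.
The digestion step starts at 1:38 PM − 50 min = 12:48 PM.
The wash step ends at 12:48 PM + 87 min = 2:15 PM.
Imaging starts at 2:15 PM − 167 min = 11:28 AM.
The digestion step ends at 11:28 AM + 100 min = 1:08 PM.
From 12:48 PM to 1:08 PM is 20 minutes.

20 minutes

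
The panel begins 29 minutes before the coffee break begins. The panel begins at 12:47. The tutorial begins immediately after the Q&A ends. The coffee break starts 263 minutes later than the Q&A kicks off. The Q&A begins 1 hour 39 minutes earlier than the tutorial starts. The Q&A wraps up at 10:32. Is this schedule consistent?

The tutorial starts at 10:32.
The Q&A starts at 10:32 − 99 min = 08:53.
The coffee break starts at 08:53 + 263 min = 13:16.
The panel starts at 13:16 − 29 min = 12:47.
That matches the stated 12:47, so the schedule is consistent.

Yes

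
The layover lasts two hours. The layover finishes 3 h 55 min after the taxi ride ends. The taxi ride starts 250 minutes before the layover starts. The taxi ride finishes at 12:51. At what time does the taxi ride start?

10:36

The layover ends at 12:51 + 235 min = 16:46.
The layover starts at 16:46 − 120 min = 14:46.
The taxi ride starts at 14:46 − 250 min = 10:36.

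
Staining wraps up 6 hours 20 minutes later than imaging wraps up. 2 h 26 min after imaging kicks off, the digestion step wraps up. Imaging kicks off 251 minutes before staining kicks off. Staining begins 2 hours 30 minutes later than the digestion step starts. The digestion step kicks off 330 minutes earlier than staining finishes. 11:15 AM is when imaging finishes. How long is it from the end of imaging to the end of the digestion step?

Staining ends at 11:15 AM + 380 min = 5:35 PM.
The digestion step starts at 5:35 PM − 330 min = 12:05 PM.
Staining starts at 12:05 PM + 150 min = 2:35 PM.
Imaging starts at 2:35 PM − 251 min = 10:24 AM.
The digestion step ends at 10:24 AM + 146 min = 12:50 PM.
From 11:15 AM to 12:50 PM is 1 hour 35 minutes.

1 hour 35 minutes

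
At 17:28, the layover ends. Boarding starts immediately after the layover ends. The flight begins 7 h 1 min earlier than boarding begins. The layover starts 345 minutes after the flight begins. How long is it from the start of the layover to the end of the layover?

Boarding starts at 17:28.
The flight starts at 17:28 − 421 min = 10:27.
The layover starts at 10:27 + 345 min = 16:12.
From 16:12 to 17:28 is 1 h 16 min.

1 h 16 min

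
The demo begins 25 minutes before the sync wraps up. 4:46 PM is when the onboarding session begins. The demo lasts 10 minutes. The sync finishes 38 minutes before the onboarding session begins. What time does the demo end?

3:53 PM

The sync ends at 4:46 PM − 38 min = 4:08 PM.
The demo starts at 4:08 PM − 25 min = 3:43 PM.
The demo ends at 3:43 PM + 10 min = 3:53 PM.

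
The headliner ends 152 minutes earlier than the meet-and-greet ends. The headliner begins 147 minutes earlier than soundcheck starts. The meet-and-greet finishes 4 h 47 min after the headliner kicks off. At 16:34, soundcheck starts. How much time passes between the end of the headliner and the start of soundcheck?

12 minutes

The headliner starts at 16:34 − 147 min = 14:07.
The meet-and-greet ends at 14:07 + 287 min = 18:54.
The headliner ends at 18:54 − 152 min = 16:22.
From 16:22 to 16:34 is 12 minutes.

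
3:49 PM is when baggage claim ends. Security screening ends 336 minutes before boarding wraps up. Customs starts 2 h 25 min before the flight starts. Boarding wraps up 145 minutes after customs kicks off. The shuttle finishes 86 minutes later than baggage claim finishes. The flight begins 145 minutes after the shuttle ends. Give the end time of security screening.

2:04 PM

The shuttle ends at 3:49 PM + 86 min = 5:15 PM.
The flight starts at 5:15 PM + 145 min = 7:40 PM.
Customs starts at 7:40 PM − 145 min = 5:15 PM.
Boarding ends at 5:15 PM + 145 min = 7:40 PM.
Security screening ends at 7:40 PM − 336 min = 2:04 PM.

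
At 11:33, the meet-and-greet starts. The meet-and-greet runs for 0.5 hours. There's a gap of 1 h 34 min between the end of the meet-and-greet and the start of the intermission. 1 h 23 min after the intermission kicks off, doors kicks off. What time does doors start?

15:00

The meet-and-greet ends at 11:33 + 30 min = 12:03.
The intermission starts at 12:03 + 94 min = 13:37.
Doors starts at 13:37 + 83 min = 15:00.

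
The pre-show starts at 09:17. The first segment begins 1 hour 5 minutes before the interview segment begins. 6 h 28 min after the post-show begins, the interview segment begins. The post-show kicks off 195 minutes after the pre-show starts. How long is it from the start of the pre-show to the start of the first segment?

8 hours 38 minutes

The post-show starts at 09:17 + 195 min = 12:32.
The interview segment starts at 12:32 + 388 min = 19:00.
The first segment starts at 19:00 − 65 min = 17:55.
From 09:17 to 17:55 is 8 hours 38 minutes.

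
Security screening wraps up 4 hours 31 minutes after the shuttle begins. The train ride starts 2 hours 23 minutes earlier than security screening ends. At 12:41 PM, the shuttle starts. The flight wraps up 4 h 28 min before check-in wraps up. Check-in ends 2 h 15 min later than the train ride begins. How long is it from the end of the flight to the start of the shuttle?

5 minutes

Security screening ends at 12:41 PM + 271 min = 5:12 PM.
The train ride starts at 5:12 PM − 143 min = 2:49 PM.
Check-in ends at 2:49 PM + 135 min = 5:04 PM.
The flight ends at 5:04 PM − 268 min = 12:36 PM.
From 12:36 PM to 12:41 PM is 5 minutes.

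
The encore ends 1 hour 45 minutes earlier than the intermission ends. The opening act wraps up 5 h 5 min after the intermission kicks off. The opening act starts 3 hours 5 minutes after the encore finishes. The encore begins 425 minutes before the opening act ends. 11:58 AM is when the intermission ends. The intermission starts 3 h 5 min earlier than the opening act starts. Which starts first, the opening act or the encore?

the encore

The encore ends at 11:58 AM − 105 min = 10:13 AM.
The opening act starts at 10:13 AM + 185 min = 1:18 PM.
The intermission starts at 1:18 PM − 185 min = 10:13 AM.
The opening act ends at 10:13 AM + 305 min = 3:18 PM.
The encore starts at 3:18 PM − 425 min = 8:13 AM.
The opening act starts at 1:18 PM and the encore starts at 8:13 AM, so the encore is first.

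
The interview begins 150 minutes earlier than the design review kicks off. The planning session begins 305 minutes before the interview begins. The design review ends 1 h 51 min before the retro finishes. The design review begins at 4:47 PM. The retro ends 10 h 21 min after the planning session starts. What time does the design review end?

5:42 PM

The interview starts at 4:47 PM − 150 min = 2:17 PM.
The planning session starts at 2:17 PM − 305 min = 9:12 AM.
The retro ends at 9:12 AM + 621 min = 7:33 PM.
The design review ends at 7:33 PM − 111 min = 5:42 PM.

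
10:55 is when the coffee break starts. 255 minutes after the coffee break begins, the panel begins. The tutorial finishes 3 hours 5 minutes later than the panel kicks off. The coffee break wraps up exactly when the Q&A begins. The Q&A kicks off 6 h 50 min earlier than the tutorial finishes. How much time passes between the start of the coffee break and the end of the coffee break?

half an hour

The panel starts at 10:55 + 255 min = 15:10.
The tutorial ends at 15:10 + 185 min = 18:15.
The Q&A starts at 18:15 − 410 min = 11:25.
So the coffee break ends at 11:25.
From 10:55 to 11:25 is half an hour.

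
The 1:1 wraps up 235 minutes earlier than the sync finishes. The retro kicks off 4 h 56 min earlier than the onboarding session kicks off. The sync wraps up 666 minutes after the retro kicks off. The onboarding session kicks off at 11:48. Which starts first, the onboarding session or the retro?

The retro starts at 11:48 − 296 min = 06:52.
The onboarding session starts at 11:48 and the retro starts at 06:52, so the retro is first.

the retro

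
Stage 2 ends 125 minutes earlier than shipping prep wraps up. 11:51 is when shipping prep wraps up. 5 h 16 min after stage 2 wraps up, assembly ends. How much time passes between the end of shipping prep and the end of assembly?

Stage 2 ends at 11:51 − 125 min = 09:46.
Assembly ends at 09:46 + 316 min = 15:02.
From 11:51 to 15:02 is 191 minutes.

191 minutes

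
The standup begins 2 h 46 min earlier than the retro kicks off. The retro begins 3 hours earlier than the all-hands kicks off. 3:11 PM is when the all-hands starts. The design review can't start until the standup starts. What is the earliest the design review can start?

The retro starts at 3:11 PM − 180 min = 12:11 PM.
The standup starts at 12:11 PM − 166 min = 9:25 AM.
The design review is bounded by the standup, so the earliest it can start is 9:25 AM.

9:25 AM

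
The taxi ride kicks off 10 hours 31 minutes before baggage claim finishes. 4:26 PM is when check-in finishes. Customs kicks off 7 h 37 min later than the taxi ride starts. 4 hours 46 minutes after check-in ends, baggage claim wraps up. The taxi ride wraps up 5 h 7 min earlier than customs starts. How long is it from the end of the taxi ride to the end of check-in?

3 h 15 min

Baggage claim ends at 4:26 PM + 286 min = 9:12 PM.
The taxi ride starts at 9:12 PM − 631 min = 10:41 AM.
Customs starts at 10:41 AM + 457 min = 6:18 PM.
The taxi ride ends at 6:18 PM − 307 min = 1:11 PM.
From 1:11 PM to 4:26 PM is 3 h 15 min.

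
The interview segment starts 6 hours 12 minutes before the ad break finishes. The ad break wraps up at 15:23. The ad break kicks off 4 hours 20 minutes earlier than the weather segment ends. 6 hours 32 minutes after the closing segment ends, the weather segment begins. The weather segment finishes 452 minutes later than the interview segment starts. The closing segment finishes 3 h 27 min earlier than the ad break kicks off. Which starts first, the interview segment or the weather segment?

The interview segment starts at 15:23 − 372 min = 09:11.
The weather segment ends at 09:11 + 452 min = 16:43.
The ad break starts at 16:43 − 260 min = 12:23.
The closing segment ends at 12:23 − 207 min = 08:56.
The weather segment starts at 08:56 + 392 min = 15:28.
The interview segment starts at 09:11 and the weather segment starts at 15:28, so the interview segment is first.

the interview segment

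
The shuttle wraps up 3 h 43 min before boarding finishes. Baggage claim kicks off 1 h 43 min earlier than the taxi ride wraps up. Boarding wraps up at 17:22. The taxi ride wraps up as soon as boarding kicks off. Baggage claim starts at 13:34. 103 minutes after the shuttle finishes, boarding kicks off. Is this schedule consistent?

No

The shuttle ends at 17:22 − 223 min = 13:39.
Boarding starts at 13:39 + 103 min = 15:22.
So the taxi ride ends at 15:22.
Baggage claim starts at 15:22 − 103 min = 13:39.
But baggage claim is also said to start at 13:34 — a 5-minute conflict.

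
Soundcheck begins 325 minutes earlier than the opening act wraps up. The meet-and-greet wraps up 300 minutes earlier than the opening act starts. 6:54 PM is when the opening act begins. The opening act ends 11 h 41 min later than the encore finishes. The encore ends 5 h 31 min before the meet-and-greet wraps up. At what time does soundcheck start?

The meet-and-greet ends at 6:54 PM − 300 min = 1:54 PM.
The encore ends at 1:54 PM − 331 min = 8:23 AM.
The opening act ends at 8:23 AM + 701 min = 8:04 PM.
Soundcheck starts at 8:04 PM − 325 min = 2:39 PM.

2:39 PM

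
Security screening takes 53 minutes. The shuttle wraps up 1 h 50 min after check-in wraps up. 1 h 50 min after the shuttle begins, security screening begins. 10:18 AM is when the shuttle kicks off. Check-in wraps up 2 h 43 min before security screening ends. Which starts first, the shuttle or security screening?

the shuttle

Security screening starts at 10:18 AM + 110 min = 12:08 PM.
The shuttle starts at 10:18 AM and security screening starts at 12:08 PM, so the shuttle is first.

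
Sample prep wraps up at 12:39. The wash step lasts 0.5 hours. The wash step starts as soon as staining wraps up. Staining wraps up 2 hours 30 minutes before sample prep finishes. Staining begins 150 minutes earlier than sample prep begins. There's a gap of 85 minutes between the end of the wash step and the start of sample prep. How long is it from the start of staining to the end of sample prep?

Staining ends at 12:39 − 150 min = 10:09.
So the wash step starts at 10:09.
The wash step ends at 10:09 + 30 min = 10:39.
Sample prep starts at 10:39 + 85 min = 12:04.
Staining starts at 12:04 − 150 min = 09:34.
From 09:34 to 12:39 is 185 minutes.

185 minutes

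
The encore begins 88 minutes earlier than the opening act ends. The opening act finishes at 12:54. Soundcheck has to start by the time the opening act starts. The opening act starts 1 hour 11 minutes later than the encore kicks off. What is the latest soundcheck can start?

12:37

The encore starts at 12:54 − 88 min = 11:26.
The opening act starts at 11:26 + 71 min = 12:37.
Soundcheck is bounded by the opening act, so the latest it can start is 12:37.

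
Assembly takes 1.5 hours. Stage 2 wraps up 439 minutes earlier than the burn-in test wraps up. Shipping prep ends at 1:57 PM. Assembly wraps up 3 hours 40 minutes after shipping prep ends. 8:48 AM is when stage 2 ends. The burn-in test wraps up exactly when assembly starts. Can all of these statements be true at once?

Assembly ends at 1:57 PM + 220 min = 5:37 PM.
Assembly starts at 5:37 PM − 90 min = 4:07 PM.
So the burn-in test ends at 4:07 PM.
Stage 2 ends at 4:07 PM − 439 min = 8:48 AM.
That matches the stated 8:48 AM, so the schedule is consistent.

Yes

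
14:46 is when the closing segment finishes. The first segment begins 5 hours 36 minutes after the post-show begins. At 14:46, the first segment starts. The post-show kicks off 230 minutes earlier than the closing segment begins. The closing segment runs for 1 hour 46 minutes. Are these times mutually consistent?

The closing segment starts at 14:46 − 106 min = 13:00.
The post-show starts at 13:00 − 230 min = 09:10.
The first segment starts at 09:10 + 336 min = 14:46.
That matches the stated 14:46, so the schedule is consistent.

Yes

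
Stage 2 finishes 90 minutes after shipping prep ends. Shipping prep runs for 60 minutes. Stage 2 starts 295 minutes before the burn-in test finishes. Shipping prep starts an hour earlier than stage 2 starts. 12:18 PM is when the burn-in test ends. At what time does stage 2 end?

8:53 AM

Stage 2 starts at 12:18 PM − 295 min = 7:23 AM.
Shipping prep starts at 7:23 AM − 60 min = 6:23 AM.
Shipping prep ends at 6:23 AM + 60 min = 7:23 AM.
Stage 2 ends at 7:23 AM + 90 min = 8:53 AM.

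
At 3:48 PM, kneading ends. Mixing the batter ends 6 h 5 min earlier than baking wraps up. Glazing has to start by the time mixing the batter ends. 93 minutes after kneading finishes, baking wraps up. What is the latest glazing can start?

11:16 AM

Baking ends at 3:48 PM + 93 min = 5:21 PM.
Mixing the batter ends at 5:21 PM − 365 min = 11:16 AM.
Glazing is bounded by mixing the batter, so the latest it can start is 11:16 AM.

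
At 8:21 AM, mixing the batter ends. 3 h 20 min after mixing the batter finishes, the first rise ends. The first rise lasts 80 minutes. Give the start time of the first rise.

The first rise ends at 8:21 AM + 200 min = 11:41 AM.
The first rise starts at 11:41 AM − 80 min = 10:21 AM.

10:21 AM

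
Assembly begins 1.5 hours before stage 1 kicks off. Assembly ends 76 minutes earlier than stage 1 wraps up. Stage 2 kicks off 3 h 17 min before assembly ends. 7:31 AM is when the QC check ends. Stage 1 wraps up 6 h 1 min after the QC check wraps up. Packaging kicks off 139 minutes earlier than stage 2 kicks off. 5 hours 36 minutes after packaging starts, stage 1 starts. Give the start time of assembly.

10:46 AM

Stage 1 ends at 7:31 AM + 361 min = 1:32 PM.
Assembly ends at 1:32 PM − 76 min = 12:16 PM.
Stage 2 starts at 12:16 PM − 197 min = 8:59 AM.
Packaging starts at 8:59 AM − 139 min = 6:40 AM.
Stage 1 starts at 6:40 AM + 336 min = 12:16 PM.
Assembly starts at 12:16 PM − 90 min = 10:46 AM.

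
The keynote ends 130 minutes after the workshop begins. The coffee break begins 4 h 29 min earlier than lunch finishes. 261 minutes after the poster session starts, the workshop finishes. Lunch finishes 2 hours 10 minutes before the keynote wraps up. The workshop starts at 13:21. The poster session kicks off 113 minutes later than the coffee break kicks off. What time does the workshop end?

The keynote ends at 13:21 + 130 min = 15:31.
Lunch ends at 15:31 − 130 min = 13:21.
The coffee break starts at 13:21 − 269 min = 08:52.
The poster session starts at 08:52 + 113 min = 10:45.
The workshop ends at 10:45 + 261 min = 15:06.

15:06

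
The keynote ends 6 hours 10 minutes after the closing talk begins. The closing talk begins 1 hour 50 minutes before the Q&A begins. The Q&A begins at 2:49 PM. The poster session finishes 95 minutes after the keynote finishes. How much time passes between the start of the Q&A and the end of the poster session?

5 hours 55 minutes

The closing talk starts at 2:49 PM − 110 min = 12:59 PM.
The keynote ends at 12:59 PM + 370 min = 7:09 PM.
The poster session ends at 7:09 PM + 95 min = 8:44 PM.
From 2:49 PM to 8:44 PM is 5 hours 55 minutes.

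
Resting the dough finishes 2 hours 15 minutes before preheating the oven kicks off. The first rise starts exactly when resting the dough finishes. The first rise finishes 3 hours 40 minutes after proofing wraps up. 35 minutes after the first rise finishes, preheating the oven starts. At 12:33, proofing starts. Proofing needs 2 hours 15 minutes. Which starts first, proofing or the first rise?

Proofing ends at 12:33 + 135 min = 14:48.
The first rise ends at 14:48 + 220 min = 18:28.
Preheating the oven starts at 18:28 + 35 min = 19:03.
Resting the dough ends at 19:03 − 135 min = 16:48.
So the first rise starts at 16:48.
Proofing starts at 12:33 and the first rise starts at 16:48, so proofing is first.

proofing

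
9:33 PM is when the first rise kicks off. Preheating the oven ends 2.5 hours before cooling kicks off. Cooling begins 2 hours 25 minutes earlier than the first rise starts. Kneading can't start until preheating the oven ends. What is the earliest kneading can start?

4:38 PM

Cooling starts at 9:33 PM − 145 min = 7:08 PM.
Preheating the oven ends at 7:08 PM − 150 min = 4:38 PM.
Kneading is bounded by preheating the oven, so the earliest it can start is 4:38 PM.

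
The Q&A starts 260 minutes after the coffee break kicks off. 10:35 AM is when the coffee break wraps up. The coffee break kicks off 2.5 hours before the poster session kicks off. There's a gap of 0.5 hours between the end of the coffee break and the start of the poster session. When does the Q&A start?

12:55 PM

The poster session starts at 10:35 AM + 30 min = 11:05 AM.
The coffee break starts at 11:05 AM − 150 min = 8:35 AM.
The Q&A starts at 8:35 AM + 260 min = 12:55 PM.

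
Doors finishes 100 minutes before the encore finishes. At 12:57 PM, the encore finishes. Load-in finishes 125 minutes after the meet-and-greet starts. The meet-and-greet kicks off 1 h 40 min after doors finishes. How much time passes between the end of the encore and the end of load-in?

2 h 5 min

Doors ends at 12:57 PM − 100 min = 11:17 AM.
The meet-and-greet starts at 11:17 AM + 100 min = 12:57 PM.
Load-in ends at 12:57 PM + 125 min = 3:02 PM.
From 12:57 PM to 3:02 PM is 2 h 5 min.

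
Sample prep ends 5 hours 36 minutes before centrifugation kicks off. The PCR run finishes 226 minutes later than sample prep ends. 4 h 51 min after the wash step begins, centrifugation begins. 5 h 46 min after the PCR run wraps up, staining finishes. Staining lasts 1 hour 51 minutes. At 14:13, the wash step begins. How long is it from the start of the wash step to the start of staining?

Centrifugation starts at 14:13 + 291 min = 19:04.
Sample prep ends at 19:04 − 336 min = 13:28.
The PCR run ends at 13:28 + 226 min = 17:14.
Staining ends at 17:14 + 346 min = 23:00.
Staining starts at 23:00 − 111 min = 21:09.
From 14:13 to 21:09 is 6 hours 56 minutes.

6 hours 56 minutes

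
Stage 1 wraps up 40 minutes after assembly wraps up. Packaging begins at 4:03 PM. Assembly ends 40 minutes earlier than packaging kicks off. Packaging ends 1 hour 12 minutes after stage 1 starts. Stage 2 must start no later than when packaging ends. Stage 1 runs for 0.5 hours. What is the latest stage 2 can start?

Assembly ends at 4:03 PM − 40 min = 3:23 PM.
Stage 1 ends at 3:23 PM + 40 min = 4:03 PM.
Stage 1 starts at 4:03 PM − 30 min = 3:33 PM.
Packaging ends at 3:33 PM + 72 min = 4:45 PM.
Stage 2 is bounded by packaging, so the latest it can start is 4:45 PM.

4:45 PM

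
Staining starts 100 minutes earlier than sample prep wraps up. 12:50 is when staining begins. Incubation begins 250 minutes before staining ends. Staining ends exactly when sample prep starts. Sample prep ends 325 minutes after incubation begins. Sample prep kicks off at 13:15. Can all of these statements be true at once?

Staining ends at 13:15.
Incubation starts at 13:15 − 250 min = 09:05.
Sample prep ends at 09:05 + 325 min = 14:30.
Staining starts at 14:30 − 100 min = 12:50.
That matches the stated 12:50, so the schedule is consistent.

Yes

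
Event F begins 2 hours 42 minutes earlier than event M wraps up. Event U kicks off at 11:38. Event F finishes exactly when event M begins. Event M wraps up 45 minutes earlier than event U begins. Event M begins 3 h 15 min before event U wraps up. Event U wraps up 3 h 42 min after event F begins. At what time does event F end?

08:38

Event M ends at 11:38 − 45 min = 10:53.
Event F starts at 10:53 − 162 min = 08:11.
Event U ends at 08:11 + 222 min = 11:53.
Event M starts at 11:53 − 195 min = 08:38.
So event F ends at 08:38.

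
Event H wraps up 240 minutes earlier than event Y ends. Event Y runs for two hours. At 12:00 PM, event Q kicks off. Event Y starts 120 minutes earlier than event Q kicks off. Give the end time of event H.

Event Y starts at 12:00 PM − 120 min = 10:00 AM.
Event Y ends at 10:00 AM + 120 min = 12:00 PM.
Event H ends at 12:00 PM − 240 min = 8:00 AM.

8:00 AM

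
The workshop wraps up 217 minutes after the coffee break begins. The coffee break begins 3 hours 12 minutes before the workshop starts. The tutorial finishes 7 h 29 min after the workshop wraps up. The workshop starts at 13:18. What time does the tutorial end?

The coffee break starts at 13:18 − 192 min = 10:06.
The workshop ends at 10:06 + 217 min = 13:43.
The tutorial ends at 13:43 + 449 min = 21:12.

21:12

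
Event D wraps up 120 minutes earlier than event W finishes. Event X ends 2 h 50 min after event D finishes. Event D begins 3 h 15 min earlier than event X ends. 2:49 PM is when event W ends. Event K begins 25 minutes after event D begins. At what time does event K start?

12:49 PM

Event D ends at 2:49 PM − 120 min = 12:49 PM.
Event X ends at 12:49 PM + 170 min = 3:39 PM.
Event D starts at 3:39 PM − 195 min = 12:24 PM.
Event K starts at 12:24 PM + 25 min = 12:49 PM.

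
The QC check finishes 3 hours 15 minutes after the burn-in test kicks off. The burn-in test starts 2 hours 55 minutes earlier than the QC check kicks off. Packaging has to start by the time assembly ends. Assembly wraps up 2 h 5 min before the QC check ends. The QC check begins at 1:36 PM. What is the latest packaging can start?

The burn-in test starts at 1:36 PM − 175 min = 10:41 AM.
The QC check ends at 10:41 AM + 195 min = 1:56 PM.
Assembly ends at 1:56 PM − 125 min = 11:51 AM.
Packaging is bounded by assembly, so the latest it can start is 11:51 AM.

11:51 AM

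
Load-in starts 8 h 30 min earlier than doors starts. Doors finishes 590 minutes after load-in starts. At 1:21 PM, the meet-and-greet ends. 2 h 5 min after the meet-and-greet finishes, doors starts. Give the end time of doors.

Doors starts at 1:21 PM + 125 min = 3:26 PM.
Load-in starts at 3:26 PM − 510 min = 6:56 AM.
Doors ends at 6:56 AM + 590 min = 4:46 PM.

4:46 PM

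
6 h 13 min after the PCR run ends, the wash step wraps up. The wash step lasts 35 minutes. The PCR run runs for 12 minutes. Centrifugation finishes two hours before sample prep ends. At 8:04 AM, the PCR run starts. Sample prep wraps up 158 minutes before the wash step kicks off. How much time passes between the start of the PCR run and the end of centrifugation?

72 minutes

The PCR run ends at 8:04 AM + 12 min = 8:16 AM.
The wash step ends at 8:16 AM + 373 min = 2:29 PM.
The wash step starts at 2:29 PM − 35 min = 1:54 PM.
Sample prep ends at 1:54 PM − 158 min = 11:16 AM.
Centrifugation ends at 11:16 AM − 120 min = 9:16 AM.
From 8:04 AM to 9:16 AM is 72 minutes.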